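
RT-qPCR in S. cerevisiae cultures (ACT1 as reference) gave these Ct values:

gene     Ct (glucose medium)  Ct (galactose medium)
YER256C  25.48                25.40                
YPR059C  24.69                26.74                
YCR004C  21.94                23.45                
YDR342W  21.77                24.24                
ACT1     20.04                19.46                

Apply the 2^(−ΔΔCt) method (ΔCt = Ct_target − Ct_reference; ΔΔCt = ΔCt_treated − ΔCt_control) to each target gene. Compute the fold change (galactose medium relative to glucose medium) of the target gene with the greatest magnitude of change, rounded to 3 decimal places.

0.121

YER256C: ΔΔCt = (25.40−19.46) − (25.48−20.04) = 5.94 − 5.44 = 0.50; fold change = 2^-0.50 = 0.707
YPR059C: ΔΔCt = (26.74−19.46) − (24.69−20.04) = 7.28 − 4.65 = 2.63; fold change = 2^-2.63 = 0.162
YCR004C: ΔΔCt = (23.45−19.46) − (21.94−20.04) = 3.99 − 1.90 = 2.09; fold change = 2^-2.09 = 0.235
YDR342W: ΔΔCt = (24.24−19.46) − (21.77−20.04) = 4.78 − 1.73 = 3.05; fold change = 2^-3.05 = 0.121
YDR342W has the largest |ΔΔCt| = 3.05.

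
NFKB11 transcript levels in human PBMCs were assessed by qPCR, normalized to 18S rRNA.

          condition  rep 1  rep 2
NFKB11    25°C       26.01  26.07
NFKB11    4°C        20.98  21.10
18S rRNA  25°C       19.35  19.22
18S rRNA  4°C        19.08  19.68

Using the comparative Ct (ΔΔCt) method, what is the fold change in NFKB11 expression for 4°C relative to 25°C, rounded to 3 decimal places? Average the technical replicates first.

Mean Ct: NFKB11 25°C 26.040; NFKB11 4°C 21.040; 18S rRNA 25°C 19.285; 18S rRNA 4°C 19.380
ΔCt(25°C) = 26.040 − 19.285 = 6.755
ΔCt(4°C) = 21.040 − 19.380 = 1.660
ΔΔCt = 1.660 − 6.755 = -5.095
Fold change = 2^(−(-5.095)) = 2^5.095 = 34.1781

34.178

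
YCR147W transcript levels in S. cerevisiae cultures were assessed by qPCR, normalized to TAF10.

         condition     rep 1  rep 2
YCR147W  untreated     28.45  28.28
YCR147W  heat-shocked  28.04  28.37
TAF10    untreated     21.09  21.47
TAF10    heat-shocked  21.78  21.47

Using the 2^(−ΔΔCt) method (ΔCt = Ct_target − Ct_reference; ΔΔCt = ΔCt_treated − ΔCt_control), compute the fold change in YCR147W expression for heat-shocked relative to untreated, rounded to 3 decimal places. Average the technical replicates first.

1.419

Mean Ct: YCR147W untreated 28.365; YCR147W heat-shocked 28.205; TAF10 untreated 21.280; TAF10 heat-shocked 21.625
ΔCt(untreated) = 28.365 − 21.280 = 7.085
ΔCt(heat-shocked) = 28.205 − 21.625 = 6.580
ΔΔCt = 6.580 − 7.085 = -0.505
Fold change = 2^(−(-0.505)) = 2^0.505 = 1.4191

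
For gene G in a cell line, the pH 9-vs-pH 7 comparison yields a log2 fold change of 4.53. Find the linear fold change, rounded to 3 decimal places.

23.103

Fold change = 2^(4.53) = 23.1029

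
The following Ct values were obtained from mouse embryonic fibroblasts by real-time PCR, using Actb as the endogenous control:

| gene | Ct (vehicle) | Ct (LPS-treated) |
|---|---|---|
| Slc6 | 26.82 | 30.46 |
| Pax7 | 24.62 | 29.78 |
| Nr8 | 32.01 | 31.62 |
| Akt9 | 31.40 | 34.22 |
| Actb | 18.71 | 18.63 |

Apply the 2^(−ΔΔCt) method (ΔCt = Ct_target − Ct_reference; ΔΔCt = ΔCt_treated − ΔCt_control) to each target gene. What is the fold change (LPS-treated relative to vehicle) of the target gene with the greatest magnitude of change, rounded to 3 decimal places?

Slc6: ΔΔCt = (30.46−18.63) − (26.82−18.71) = 11.83 − 8.11 = 3.72; fold change = 2^-3.72 = 0.076
Pax7: ΔΔCt = (29.78−18.63) − (24.62−18.71) = 11.15 − 5.91 = 5.24; fold change = 2^-5.24 = 0.026
Nr8: ΔΔCt = (31.62−18.63) − (32.01−18.71) = 12.99 − 13.30 = -0.31; fold change = 2^0.31 = 1.240
Akt9: ΔΔCt = (34.22−18.63) − (31.40−18.71) = 15.59 − 12.69 = 2.90; fold change = 2^-2.90 = 0.134
Pax7 has the largest |ΔΔCt| = 5.24.

0.026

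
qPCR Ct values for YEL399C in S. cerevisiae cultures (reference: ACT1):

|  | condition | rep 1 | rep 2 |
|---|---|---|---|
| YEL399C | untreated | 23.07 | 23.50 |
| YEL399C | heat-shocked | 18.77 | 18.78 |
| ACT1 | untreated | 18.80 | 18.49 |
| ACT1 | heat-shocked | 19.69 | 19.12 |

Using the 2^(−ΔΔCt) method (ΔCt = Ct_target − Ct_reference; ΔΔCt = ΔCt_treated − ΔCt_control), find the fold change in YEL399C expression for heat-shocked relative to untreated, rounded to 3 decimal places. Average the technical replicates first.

Mean Ct: YEL399C untreated 23.285; YEL399C heat-shocked 18.775; ACT1 untreated 18.645; ACT1 heat-shocked 19.405
ΔCt(untreated) = 23.285 − 18.645 = 4.640
ΔCt(heat-shocked) = 18.775 − 19.405 = -0.630
ΔΔCt = -0.630 − 4.640 = -5.270
Fold change = 2^(−(-5.270)) = 2^5.270 = 38.5859

38.586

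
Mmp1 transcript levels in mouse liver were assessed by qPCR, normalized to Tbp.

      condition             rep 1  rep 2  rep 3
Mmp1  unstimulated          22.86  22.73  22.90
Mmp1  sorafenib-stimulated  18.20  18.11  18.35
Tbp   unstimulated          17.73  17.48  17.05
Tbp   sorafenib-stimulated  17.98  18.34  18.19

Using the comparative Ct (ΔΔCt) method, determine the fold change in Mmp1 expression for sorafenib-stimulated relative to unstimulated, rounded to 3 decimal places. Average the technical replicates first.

Mean Ct: Mmp1 unstimulated 22.830; Mmp1 sorafenib-stimulated 18.220; Tbp unstimulated 17.420; Tbp sorafenib-stimulated 18.170
ΔCt(unstimulated) = 22.830 − 17.420 = 5.410
ΔCt(sorafenib-stimulated) = 18.220 − 18.170 = 0.050
ΔΔCt = 0.050 − 5.410 = -5.360
Fold change = 2^(−(-5.360)) = 2^5.360 = 41.0696

41.070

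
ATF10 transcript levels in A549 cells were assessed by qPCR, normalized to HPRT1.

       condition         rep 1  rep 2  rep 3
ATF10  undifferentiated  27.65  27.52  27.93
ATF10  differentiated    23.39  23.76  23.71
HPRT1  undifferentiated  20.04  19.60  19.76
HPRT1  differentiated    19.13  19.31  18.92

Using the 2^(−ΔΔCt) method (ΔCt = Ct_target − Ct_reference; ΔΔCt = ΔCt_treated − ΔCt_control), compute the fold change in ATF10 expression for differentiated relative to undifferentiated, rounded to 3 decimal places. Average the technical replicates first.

Mean Ct: ATF10 undifferentiated 27.700; ATF10 differentiated 23.620; HPRT1 undifferentiated 19.800; HPRT1 differentiated 19.120
ΔCt(undifferentiated) = 27.700 − 19.800 = 7.900
ΔCt(differentiated) = 23.620 − 19.120 = 4.500
ΔΔCt = 4.500 − 7.900 = -3.400
Fold change = 2^(−(-3.400)) = 2^3.400 = 10.5561

10.556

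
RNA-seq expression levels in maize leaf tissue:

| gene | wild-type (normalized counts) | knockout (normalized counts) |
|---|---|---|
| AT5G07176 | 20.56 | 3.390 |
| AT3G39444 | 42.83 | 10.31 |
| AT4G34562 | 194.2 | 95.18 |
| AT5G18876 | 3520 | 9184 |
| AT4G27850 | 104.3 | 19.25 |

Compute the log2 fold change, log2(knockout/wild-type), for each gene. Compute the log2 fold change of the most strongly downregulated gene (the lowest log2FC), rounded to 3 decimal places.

log2(3.390/20.56) = -2.600  (AT5G07176)
log2(10.31/42.83) = -2.055  (AT3G39444)
log2(95.18/194.2) = -1.029  (AT4G34562)
log2(9184/3520) = 1.384  (AT5G18876)
log2(19.25/104.3) = -2.438  (AT4G27850)
AT5G07176 is most strongly downregulated.

-2.600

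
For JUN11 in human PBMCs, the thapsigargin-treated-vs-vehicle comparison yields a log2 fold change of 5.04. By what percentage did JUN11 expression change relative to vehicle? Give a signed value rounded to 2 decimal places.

Fold change = 2^(5.04) = 32.8996
Percent change = (FC − 1) × 100% = (32.8996 − 1) × 100 = 3189.96%

3189.96%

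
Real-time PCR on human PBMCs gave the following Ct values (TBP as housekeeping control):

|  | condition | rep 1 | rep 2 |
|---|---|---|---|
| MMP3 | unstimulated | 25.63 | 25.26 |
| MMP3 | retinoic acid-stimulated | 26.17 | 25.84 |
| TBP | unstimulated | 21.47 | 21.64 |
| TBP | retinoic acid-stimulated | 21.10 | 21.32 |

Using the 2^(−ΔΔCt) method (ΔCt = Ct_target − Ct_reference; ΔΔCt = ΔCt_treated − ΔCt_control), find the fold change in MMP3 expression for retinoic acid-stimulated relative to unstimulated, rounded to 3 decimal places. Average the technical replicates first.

0.534

Mean Ct: MMP3 unstimulated 25.445; MMP3 retinoic acid-stimulated 26.005; TBP unstimulated 21.555; TBP retinoic acid-stimulated 21.210
ΔCt(unstimulated) = 25.445 − 21.555 = 3.890
ΔCt(retinoic acid-stimulated) = 26.005 − 21.210 = 4.795
ΔΔCt = 4.795 − 3.890 = 0.905
Fold change = 2^(−0.905) = 0.5340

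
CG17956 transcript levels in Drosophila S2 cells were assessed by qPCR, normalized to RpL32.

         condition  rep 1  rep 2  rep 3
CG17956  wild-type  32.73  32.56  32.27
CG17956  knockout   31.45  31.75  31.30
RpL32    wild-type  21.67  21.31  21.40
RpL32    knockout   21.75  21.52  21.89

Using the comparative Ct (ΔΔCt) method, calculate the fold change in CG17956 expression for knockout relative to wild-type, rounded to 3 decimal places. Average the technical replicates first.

Mean Ct: CG17956 wild-type 32.520; CG17956 knockout 31.500; RpL32 wild-type 21.460; RpL32 knockout 21.720
ΔCt(wild-type) = 32.520 − 21.460 = 11.060
ΔCt(knockout) = 31.500 − 21.720 = 9.780
ΔΔCt = 9.780 − 11.060 = -1.280
Fold change = 2^(−(-1.280)) = 2^1.280 = 2.4284

2.428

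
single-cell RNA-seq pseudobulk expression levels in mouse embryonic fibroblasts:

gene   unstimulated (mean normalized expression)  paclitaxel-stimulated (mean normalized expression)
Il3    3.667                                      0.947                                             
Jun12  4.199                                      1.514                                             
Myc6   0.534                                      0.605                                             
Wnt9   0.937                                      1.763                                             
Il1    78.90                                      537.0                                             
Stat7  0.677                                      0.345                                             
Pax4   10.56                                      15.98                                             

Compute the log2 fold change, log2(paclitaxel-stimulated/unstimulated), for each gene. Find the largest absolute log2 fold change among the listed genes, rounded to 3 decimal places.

log2(0.947/3.667) = -1.953  (Il3)
log2(1.514/4.199) = -1.472  (Jun12)
log2(0.605/0.534) = 0.180  (Myc6)
log2(1.763/0.937) = 0.912  (Wnt9)
log2(537.0/78.90) = 2.767  (Il1)
log2(0.345/0.677) = -0.973  (Stat7)
log2(15.98/10.56) = 0.598  (Pax4)
The largest magnitude belongs to Il1.

2.767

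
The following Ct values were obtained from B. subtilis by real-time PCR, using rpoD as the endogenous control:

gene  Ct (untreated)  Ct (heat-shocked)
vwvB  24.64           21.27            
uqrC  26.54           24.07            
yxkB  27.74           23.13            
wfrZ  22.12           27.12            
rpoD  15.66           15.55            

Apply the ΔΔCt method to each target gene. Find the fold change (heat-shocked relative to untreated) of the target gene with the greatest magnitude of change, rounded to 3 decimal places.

0.029

vwvB: ΔΔCt = (21.27−15.55) − (24.64−15.66) = 5.72 − 8.98 = -3.26; fold change = 2^3.26 = 9.580
uqrC: ΔΔCt = (24.07−15.55) − (26.54−15.66) = 8.52 − 10.88 = -2.36; fold change = 2^2.36 = 5.134
yxkB: ΔΔCt = (23.13−15.55) − (27.74−15.66) = 7.58 − 12.08 = -4.50; fold change = 2^4.50 = 22.627
wfrZ: ΔΔCt = (27.12−15.55) − (22.12−15.66) = 11.57 − 6.46 = 5.11; fold change = 2^-5.11 = 0.029
wfrZ has the largest |ΔΔCt| = 5.11.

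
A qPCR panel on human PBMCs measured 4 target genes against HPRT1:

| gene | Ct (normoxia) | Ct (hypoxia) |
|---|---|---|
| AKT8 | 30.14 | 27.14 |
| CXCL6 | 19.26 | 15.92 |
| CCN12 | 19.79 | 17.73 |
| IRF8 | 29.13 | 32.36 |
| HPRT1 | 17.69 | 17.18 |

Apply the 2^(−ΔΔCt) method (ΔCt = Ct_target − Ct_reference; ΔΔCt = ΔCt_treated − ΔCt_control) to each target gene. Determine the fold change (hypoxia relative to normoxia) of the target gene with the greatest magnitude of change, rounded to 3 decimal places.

AKT8: ΔΔCt = (27.14−17.18) − (30.14−17.69) = 9.96 − 12.45 = -2.49; fold change = 2^2.49 = 5.618
CXCL6: ΔΔCt = (15.92−17.18) − (19.26−17.69) = -1.26 − 1.57 = -2.83; fold change = 2^2.83 = 7.111
CCN12: ΔΔCt = (17.73−17.18) − (19.79−17.69) = 0.55 − 2.10 = -1.55; fold change = 2^1.55 = 2.928
IRF8: ΔΔCt = (32.36−17.18) − (29.13−17.69) = 15.18 − 11.44 = 3.74; fold change = 2^-3.74 = 0.075
IRF8 has the largest |ΔΔCt| = 3.74.

0.075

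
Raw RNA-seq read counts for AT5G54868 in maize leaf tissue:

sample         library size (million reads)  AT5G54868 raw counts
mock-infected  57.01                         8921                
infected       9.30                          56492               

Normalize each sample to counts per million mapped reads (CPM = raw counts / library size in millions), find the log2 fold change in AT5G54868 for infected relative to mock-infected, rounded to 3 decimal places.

CPM(mock-infected) = 8921 / 57.01 = 156.4813
CPM(infected) = 56492 / 9.30 = 6074.4086
Fold change = 6074.4086 / 156.4813 = 38.81875
log2(38.81875) = 5.2787

5.279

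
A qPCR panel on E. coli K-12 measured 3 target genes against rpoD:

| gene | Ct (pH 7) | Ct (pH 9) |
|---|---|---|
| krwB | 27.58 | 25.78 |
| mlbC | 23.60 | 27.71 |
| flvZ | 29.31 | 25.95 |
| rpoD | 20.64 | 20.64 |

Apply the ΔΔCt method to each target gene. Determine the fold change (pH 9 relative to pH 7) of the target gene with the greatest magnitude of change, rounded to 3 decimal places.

krwB: ΔΔCt = (25.78−20.64) − (27.58−20.64) = 5.14 − 6.94 = -1.80; fold change = 2^1.80 = 3.482
mlbC: ΔΔCt = (27.71−20.64) − (23.60−20.64) = 7.07 − 2.96 = 4.11; fold change = 2^-4.11 = 0.058
flvZ: ΔΔCt = (25.95−20.64) − (29.31−20.64) = 5.31 − 8.67 = -3.36; fold change = 2^3.36 = 10.267
mlbC has the largest |ΔΔCt| = 4.11.

0.058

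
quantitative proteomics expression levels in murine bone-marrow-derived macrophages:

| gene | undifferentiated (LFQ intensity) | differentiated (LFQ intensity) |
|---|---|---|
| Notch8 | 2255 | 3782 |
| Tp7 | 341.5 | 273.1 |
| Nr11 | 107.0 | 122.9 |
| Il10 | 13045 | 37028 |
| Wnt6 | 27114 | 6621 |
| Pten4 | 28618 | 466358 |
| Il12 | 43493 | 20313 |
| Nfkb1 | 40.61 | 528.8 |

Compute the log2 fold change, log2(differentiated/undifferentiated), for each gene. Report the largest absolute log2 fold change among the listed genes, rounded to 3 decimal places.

log2(3782/2255) = 0.746  (Notch8)
log2(273.1/341.5) = -0.322  (Tp7)
log2(122.9/107.0) = 0.200  (Nr11)
log2(37028/13045) = 1.505  (Il10)
log2(6621/27114) = -2.034  (Wnt6)
log2(466358/28618) = 4.026  (Pten4)
log2(20313/43493) = -1.098  (Il12)
log2(528.8/40.61) = 3.703  (Nfkb1)
The largest magnitude belongs to Pten4.

4.026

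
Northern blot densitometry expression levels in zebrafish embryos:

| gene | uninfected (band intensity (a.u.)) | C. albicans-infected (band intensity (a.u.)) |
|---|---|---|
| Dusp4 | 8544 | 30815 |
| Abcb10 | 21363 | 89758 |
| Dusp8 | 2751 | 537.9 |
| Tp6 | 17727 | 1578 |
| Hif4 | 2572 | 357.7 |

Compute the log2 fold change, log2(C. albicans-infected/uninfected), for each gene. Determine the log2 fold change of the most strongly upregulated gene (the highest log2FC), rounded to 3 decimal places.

log2(30815/8544) = 1.851  (Dusp4)
log2(89758/21363) = 2.071  (Abcb10)
log2(537.9/2751) = -2.355  (Dusp8)
log2(1578/17727) = -3.490  (Tp6)
log2(357.7/2572) = -2.846  (Hif4)
Abcb10 is most strongly upregulated.

2.071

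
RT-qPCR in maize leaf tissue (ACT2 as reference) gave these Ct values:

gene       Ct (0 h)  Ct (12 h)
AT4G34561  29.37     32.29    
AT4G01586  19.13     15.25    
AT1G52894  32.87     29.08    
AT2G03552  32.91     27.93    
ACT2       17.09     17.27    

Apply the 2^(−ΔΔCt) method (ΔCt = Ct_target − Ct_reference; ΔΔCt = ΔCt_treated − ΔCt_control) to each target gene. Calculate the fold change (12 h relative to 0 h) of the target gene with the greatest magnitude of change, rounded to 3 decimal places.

AT4G34561: ΔΔCt = (32.29−17.27) − (29.37−17.09) = 15.02 − 12.28 = 2.74; fold change = 2^-2.74 = 0.150
AT4G01586: ΔΔCt = (15.25−17.27) − (19.13−17.09) = -2.02 − 2.04 = -4.06; fold change = 2^4.06 = 16.679
AT1G52894: ΔΔCt = (29.08−17.27) − (32.87−17.09) = 11.81 − 15.78 = -3.97; fold change = 2^3.97 = 15.671
AT2G03552: ΔΔCt = (27.93−17.27) − (32.91−17.09) = 10.66 − 15.82 = -5.16; fold change = 2^5.16 = 35.753
AT2G03552 has the largest |ΔΔCt| = 5.16.

35.753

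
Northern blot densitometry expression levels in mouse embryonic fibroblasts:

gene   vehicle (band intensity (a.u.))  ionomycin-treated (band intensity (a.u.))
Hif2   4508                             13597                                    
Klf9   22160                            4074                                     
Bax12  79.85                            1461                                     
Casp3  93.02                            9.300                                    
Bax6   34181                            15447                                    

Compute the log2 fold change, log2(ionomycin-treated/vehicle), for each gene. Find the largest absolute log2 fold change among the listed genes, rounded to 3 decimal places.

4.194

log2(13597/4508) = 1.593  (Hif2)
log2(4074/22160) = -2.443  (Klf9)
log2(1461/79.85) = 4.194  (Bax12)
log2(9.300/93.02) = -3.322  (Casp3)
log2(15447/34181) = -1.146  (Bax6)
The largest magnitude belongs to Bax12.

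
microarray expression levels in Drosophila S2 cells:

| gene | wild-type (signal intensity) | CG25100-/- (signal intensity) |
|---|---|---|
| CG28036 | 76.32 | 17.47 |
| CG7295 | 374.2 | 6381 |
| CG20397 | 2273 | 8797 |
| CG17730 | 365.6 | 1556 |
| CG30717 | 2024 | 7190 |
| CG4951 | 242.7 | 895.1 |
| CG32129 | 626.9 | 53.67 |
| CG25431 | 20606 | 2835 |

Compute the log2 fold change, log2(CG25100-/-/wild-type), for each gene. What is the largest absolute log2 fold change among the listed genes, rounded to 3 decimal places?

log2(17.47/76.32) = -2.127  (CG28036)
log2(6381/374.2) = 4.092  (CG7295)
log2(8797/2273) = 1.952  (CG20397)
log2(1556/365.6) = 2.090  (CG17730)
log2(7190/2024) = 1.829  (CG30717)
log2(895.1/242.7) = 1.883  (CG4951)
log2(53.67/626.9) = -3.546  (CG32129)
log2(2835/20606) = -2.862  (CG25431)
The largest magnitude belongs to CG7295.

4.092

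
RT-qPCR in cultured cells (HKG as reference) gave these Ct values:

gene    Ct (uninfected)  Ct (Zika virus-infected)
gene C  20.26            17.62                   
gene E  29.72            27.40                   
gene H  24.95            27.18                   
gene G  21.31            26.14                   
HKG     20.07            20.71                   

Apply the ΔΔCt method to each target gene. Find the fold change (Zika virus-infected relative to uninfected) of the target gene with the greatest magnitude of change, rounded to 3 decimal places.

gene C: ΔΔCt = (17.62−20.71) − (20.26−20.07) = -3.09 − 0.19 = -3.28; fold change = 2^3.28 = 9.714
gene E: ΔΔCt = (27.40−20.71) − (29.72−20.07) = 6.69 − 9.65 = -2.96; fold change = 2^2.96 = 7.781
gene H: ΔΔCt = (27.18−20.71) − (24.95−20.07) = 6.47 − 4.88 = 1.59; fold change = 2^-1.59 = 0.332
gene G: ΔΔCt = (26.14−20.71) − (21.31−20.07) = 5.43 − 1.24 = 4.19; fold change = 2^-4.19 = 0.055
gene G has the largest |ΔΔCt| = 4.19.

0.055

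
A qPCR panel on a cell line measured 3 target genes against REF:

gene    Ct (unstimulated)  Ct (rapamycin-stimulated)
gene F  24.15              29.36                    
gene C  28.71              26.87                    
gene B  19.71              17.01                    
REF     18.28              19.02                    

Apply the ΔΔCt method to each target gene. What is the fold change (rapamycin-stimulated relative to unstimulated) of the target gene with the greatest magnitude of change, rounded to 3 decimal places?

gene F: ΔΔCt = (29.36−19.02) − (24.15−18.28) = 10.34 − 5.87 = 4.47; fold change = 2^-4.47 = 0.045
gene C: ΔΔCt = (26.87−19.02) − (28.71−18.28) = 7.85 − 10.43 = -2.58; fold change = 2^2.58 = 5.979
gene B: ΔΔCt = (17.01−19.02) − (19.71−18.28) = -2.01 − 1.43 = -3.44; fold change = 2^3.44 = 10.853
gene F has the largest |ΔΔCt| = 4.47.

0.045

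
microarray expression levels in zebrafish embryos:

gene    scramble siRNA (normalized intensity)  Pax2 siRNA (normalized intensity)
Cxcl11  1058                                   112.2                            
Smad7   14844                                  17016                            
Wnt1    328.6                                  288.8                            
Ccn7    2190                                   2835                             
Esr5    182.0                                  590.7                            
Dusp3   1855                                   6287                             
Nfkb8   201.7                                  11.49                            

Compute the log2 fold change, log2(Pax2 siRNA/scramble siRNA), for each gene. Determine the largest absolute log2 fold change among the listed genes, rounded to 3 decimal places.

4.134

log2(112.2/1058) = -3.237  (Cxcl11)
log2(17016/14844) = 0.197  (Smad7)
log2(288.8/328.6) = -0.186  (Wnt1)
log2(2835/2190) = 0.372  (Ccn7)
log2(590.7/182.0) = 1.698  (Esr5)
log2(6287/1855) = 1.761  (Dusp3)
log2(11.49/201.7) = -4.134  (Nfkb8)
The largest magnitude belongs to Nfkb8.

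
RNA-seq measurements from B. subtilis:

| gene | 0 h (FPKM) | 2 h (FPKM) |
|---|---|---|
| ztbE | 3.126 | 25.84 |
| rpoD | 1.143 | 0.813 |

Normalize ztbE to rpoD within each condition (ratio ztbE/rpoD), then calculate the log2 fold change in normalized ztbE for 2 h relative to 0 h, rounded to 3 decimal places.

ztbE/rpoD (0 h) = 3.126 / 1.143 = 2.7349
ztbE/rpoD (2 h) = 25.84 / 0.813 = 31.784
Fold change = 31.784 / 2.7349 = 11.6214
log2(11.6214) = 3.5387

3.539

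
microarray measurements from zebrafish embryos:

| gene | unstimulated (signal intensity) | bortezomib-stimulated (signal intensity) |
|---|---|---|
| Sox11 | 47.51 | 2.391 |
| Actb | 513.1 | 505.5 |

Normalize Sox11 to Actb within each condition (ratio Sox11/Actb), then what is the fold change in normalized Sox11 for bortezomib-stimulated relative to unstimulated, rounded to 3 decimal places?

Sox11/Actb (unstimulated) = 47.51 / 513.1 = 0.092594
Sox11/Actb (bortezomib-stimulated) = 2.391 / 505.5 = 0.00473
Fold change = 0.00473 / 0.092594 = 0.0511

0.051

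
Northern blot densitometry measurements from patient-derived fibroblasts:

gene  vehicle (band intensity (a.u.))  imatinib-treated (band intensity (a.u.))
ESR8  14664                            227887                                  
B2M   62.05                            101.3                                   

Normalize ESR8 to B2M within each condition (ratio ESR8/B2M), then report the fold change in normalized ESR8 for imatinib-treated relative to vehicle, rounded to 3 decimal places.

9.519

ESR8/B2M (vehicle) = 14664 / 62.05 = 236.33
ESR8/B2M (imatinib-treated) = 227887 / 101.3 = 2249.6
Fold change = 2249.6 / 236.33 = 9.5192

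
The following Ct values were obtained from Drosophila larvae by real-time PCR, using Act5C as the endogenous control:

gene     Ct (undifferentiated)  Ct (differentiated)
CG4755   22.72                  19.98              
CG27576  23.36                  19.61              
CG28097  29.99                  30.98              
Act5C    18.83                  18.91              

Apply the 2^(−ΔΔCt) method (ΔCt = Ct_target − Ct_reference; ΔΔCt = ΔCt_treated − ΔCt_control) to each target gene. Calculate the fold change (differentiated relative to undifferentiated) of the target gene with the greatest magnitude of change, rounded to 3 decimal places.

CG4755: ΔΔCt = (19.98−18.91) − (22.72−18.83) = 1.07 − 3.89 = -2.82; fold change = 2^2.82 = 7.062
CG27576: ΔΔCt = (19.61−18.91) − (23.36−18.83) = 0.70 − 4.53 = -3.83; fold change = 2^3.83 = 14.221
CG28097: ΔΔCt = (30.98−18.91) − (29.99−18.83) = 12.07 − 11.16 = 0.91; fold change = 2^-0.91 = 0.532
CG27576 has the largest |ΔΔCt| = 3.83.

14.221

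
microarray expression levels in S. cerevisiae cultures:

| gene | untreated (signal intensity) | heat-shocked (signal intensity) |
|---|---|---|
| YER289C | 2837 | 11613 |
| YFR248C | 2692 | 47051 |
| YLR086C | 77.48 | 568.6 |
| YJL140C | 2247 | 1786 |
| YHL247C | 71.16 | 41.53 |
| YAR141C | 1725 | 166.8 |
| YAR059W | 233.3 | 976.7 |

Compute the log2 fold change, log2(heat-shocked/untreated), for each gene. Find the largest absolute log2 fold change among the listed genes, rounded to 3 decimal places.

log2(11613/2837) = 2.033  (YER289C)
log2(47051/2692) = 4.127  (YFR248C)
log2(568.6/77.48) = 2.876  (YLR086C)
log2(1786/2247) = -0.331  (YJL140C)
log2(41.53/71.16) = -0.777  (YHL247C)
log2(166.8/1725) = -3.370  (YAR141C)
log2(976.7/233.3) = 2.066  (YAR059W)
The largest magnitude belongs to YFR248C.

4.127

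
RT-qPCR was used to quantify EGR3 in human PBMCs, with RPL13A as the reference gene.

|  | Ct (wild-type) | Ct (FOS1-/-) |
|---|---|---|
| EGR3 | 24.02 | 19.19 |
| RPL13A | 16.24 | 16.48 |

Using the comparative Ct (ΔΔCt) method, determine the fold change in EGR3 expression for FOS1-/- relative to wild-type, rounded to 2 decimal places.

ΔCt(wild-type) = 24.020 − 16.240 = 7.780
ΔCt(FOS1-/-) = 19.190 − 16.480 = 2.710
ΔΔCt = 2.710 − 7.780 = -5.070
Fold change = 2^(−(-5.070)) = 2^5.070 = 33.591

33.59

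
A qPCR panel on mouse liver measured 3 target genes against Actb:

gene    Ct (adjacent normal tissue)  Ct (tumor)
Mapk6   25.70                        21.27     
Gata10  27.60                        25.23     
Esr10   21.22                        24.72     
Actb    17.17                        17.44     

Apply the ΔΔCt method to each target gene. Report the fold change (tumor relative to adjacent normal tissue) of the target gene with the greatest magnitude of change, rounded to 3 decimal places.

Mapk6: ΔΔCt = (21.27−17.44) − (25.70−17.17) = 3.83 − 8.53 = -4.70; fold change = 2^4.70 = 25.992
Gata10: ΔΔCt = (25.23−17.44) − (27.60−17.17) = 7.79 − 10.43 = -2.64; fold change = 2^2.64 = 6.233
Esr10: ΔΔCt = (24.72−17.44) − (21.22−17.17) = 7.28 − 4.05 = 3.23; fold change = 2^-3.23 = 0.107
Mapk6 has the largest |ΔΔCt| = 4.70.

25.992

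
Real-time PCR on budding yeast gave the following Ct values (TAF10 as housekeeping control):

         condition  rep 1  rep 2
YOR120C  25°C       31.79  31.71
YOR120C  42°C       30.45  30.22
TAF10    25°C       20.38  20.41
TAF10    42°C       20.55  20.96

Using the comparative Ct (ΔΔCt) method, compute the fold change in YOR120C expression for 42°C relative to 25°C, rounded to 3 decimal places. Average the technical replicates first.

3.422

Mean Ct: YOR120C 25°C 31.750; YOR120C 42°C 30.335; TAF10 25°C 20.395; TAF10 42°C 20.755
ΔCt(25°C) = 31.750 − 20.395 = 11.355
ΔCt(42°C) = 30.335 − 20.755 = 9.580
ΔΔCt = 9.580 − 11.355 = -1.775
Fold change = 2^(−(-1.775)) = 2^1.775 = 3.4224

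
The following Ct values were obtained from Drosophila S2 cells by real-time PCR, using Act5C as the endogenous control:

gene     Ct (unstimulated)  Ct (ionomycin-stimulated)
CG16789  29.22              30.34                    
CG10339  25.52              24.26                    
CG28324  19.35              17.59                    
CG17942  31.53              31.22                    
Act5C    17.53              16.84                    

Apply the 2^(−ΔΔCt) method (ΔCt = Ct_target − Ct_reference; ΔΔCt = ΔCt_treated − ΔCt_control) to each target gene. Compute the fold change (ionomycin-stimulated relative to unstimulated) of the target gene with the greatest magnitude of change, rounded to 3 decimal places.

CG16789: ΔΔCt = (30.34−16.84) − (29.22−17.53) = 13.50 − 11.69 = 1.81; fold change = 2^-1.81 = 0.285
CG10339: ΔΔCt = (24.26−16.84) − (25.52−17.53) = 7.42 − 7.99 = -0.57; fold change = 2^0.57 = 1.485
CG28324: ΔΔCt = (17.59−16.84) − (19.35−17.53) = 0.75 − 1.82 = -1.07; fold change = 2^1.07 = 2.099
CG17942: ΔΔCt = (31.22−16.84) − (31.53−17.53) = 14.38 − 14.00 = 0.38; fold change = 2^-0.38 = 0.768
CG16789 has the largest |ΔΔCt| = 1.81.

0.285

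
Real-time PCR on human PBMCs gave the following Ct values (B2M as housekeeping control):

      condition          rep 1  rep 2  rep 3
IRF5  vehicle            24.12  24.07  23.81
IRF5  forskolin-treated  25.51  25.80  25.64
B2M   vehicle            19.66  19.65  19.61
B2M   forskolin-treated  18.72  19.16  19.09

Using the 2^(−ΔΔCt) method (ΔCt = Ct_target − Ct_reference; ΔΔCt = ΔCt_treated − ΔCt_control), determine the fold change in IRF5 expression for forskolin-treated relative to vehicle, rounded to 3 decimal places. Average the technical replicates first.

Mean Ct: IRF5 vehicle 24.000; IRF5 forskolin-treated 25.650; B2M vehicle 19.640; B2M forskolin-treated 18.990
ΔCt(vehicle) = 24.000 − 19.640 = 4.360
ΔCt(forskolin-treated) = 25.650 − 18.990 = 6.660
ΔΔCt = 6.660 − 4.360 = 2.300
Fold change = 2^(−2.300) = 0.2031

0.203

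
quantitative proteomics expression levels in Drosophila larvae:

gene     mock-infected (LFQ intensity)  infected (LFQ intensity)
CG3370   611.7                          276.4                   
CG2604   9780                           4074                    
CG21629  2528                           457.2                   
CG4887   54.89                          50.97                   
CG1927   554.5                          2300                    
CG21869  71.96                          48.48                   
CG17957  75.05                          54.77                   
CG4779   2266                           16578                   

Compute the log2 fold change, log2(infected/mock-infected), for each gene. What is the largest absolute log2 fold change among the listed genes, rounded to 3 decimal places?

2.871

log2(276.4/611.7) = -1.146  (CG3370)
log2(4074/9780) = -1.263  (CG2604)
log2(457.2/2528) = -2.467  (CG21629)
log2(50.97/54.89) = -0.107  (CG4887)
log2(2300/554.5) = 2.052  (CG1927)
log2(48.48/71.96) = -0.570  (CG21869)
log2(54.77/75.05) = -0.454  (CG17957)
log2(16578/2266) = 2.871  (CG4779)
The largest magnitude belongs to CG4779.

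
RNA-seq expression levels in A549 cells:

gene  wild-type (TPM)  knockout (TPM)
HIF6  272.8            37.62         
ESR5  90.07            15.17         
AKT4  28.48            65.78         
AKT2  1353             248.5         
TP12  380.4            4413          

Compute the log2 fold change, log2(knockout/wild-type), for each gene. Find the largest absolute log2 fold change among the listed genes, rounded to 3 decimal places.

log2(37.62/272.8) = -2.858  (HIF6)
log2(15.17/90.07) = -2.570  (ESR5)
log2(65.78/28.48) = 1.208  (AKT4)
log2(248.5/1353) = -2.445  (AKT2)
log2(4413/380.4) = 3.536  (TP12)
The largest magnitude belongs to TP12.

3.536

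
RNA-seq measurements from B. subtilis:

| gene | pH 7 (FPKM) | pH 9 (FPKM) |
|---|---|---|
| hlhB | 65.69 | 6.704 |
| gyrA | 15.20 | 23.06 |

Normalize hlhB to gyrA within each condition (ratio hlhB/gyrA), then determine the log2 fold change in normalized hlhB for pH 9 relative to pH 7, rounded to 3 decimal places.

hlhB/gyrA (pH 7) = 65.69 / 15.20 = 4.3217
hlhB/gyrA (pH 9) = 6.704 / 23.06 = 0.29072
Fold change = 0.29072 / 4.3217 = 0.0673
log2(0.0673) = -3.8939

-3.894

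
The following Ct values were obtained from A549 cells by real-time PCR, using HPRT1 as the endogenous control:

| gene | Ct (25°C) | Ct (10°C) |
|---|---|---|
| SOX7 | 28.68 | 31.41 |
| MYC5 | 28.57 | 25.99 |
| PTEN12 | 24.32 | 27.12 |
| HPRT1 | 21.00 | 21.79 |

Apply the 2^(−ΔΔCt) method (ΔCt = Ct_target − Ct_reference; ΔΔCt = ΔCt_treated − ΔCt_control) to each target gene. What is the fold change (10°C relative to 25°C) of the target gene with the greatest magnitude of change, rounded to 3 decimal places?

10.339

SOX7: ΔΔCt = (31.41−21.79) − (28.68−21.00) = 9.62 − 7.68 = 1.94; fold change = 2^-1.94 = 0.261
MYC5: ΔΔCt = (25.99−21.79) − (28.57−21.00) = 4.20 − 7.57 = -3.37; fold change = 2^3.37 = 10.339
PTEN12: ΔΔCt = (27.12−21.79) − (24.32−21.00) = 5.33 − 3.32 = 2.01; fold change = 2^-2.01 = 0.248
MYC5 has the largest |ΔΔCt| = 3.37.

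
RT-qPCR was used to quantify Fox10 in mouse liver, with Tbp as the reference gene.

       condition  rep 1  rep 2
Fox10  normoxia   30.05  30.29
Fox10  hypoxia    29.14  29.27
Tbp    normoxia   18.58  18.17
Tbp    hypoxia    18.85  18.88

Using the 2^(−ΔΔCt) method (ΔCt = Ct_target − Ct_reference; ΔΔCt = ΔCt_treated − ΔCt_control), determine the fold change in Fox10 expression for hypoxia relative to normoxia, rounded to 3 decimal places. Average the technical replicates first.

2.742

Mean Ct: Fox10 normoxia 30.170; Fox10 hypoxia 29.205; Tbp normoxia 18.375; Tbp hypoxia 18.865
ΔCt(normoxia) = 30.170 − 18.375 = 11.795
ΔCt(hypoxia) = 29.205 − 18.865 = 10.340
ΔΔCt = 10.340 − 11.795 = -1.455
Fold change = 2^(−(-1.455)) = 2^1.455 = 2.7416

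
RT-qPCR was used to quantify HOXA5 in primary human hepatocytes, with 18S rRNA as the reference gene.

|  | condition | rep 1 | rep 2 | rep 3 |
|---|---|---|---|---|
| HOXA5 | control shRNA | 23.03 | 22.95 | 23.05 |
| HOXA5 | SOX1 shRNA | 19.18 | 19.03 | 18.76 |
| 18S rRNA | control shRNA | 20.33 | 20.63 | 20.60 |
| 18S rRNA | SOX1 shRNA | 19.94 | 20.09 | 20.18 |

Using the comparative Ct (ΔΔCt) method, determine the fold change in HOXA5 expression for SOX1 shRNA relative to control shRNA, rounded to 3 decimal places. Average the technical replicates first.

Mean Ct: HOXA5 control shRNA 23.010; HOXA5 SOX1 shRNA 18.990; 18S rRNA control shRNA 20.520; 18S rRNA SOX1 shRNA 20.070
ΔCt(control shRNA) = 23.010 − 20.520 = 2.490
ΔCt(SOX1 shRNA) = 18.990 − 20.070 = -1.080
ΔΔCt = -1.080 − 2.490 = -3.570
Fold change = 2^(−(-3.570)) = 2^3.570 = 11.8762

11.876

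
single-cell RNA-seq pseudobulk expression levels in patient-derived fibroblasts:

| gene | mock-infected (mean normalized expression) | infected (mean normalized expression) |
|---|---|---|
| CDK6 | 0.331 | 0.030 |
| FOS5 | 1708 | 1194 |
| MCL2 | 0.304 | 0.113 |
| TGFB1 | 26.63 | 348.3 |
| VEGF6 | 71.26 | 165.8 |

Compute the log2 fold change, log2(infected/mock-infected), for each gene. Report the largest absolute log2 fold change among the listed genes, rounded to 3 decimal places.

log2(0.030/0.331) = -3.464  (CDK6)
log2(1194/1708) = -0.517  (FOS5)
log2(0.113/0.304) = -1.428  (MCL2)
log2(348.3/26.63) = 3.709  (TGFB1)
log2(165.8/71.26) = 1.218  (VEGF6)
The largest magnitude belongs to TGFB1.

3.709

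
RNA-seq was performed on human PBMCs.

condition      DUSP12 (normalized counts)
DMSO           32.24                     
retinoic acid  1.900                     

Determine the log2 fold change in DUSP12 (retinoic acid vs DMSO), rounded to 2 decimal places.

-4.08

Fold change = 1.900 / 32.24 = 0.0589
log2(0.0589) = -4.085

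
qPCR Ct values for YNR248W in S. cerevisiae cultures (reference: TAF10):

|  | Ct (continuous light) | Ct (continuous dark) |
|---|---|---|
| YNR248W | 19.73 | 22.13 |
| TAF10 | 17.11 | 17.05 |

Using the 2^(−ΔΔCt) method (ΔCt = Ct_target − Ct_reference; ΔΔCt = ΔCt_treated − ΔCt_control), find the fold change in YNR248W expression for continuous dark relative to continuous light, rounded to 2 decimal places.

ΔCt(continuous light) = 19.730 − 17.110 = 2.620
ΔCt(continuous dark) = 22.130 − 17.050 = 5.080
ΔΔCt = 5.080 − 2.620 = 2.460
Fold change = 2^(−2.460) = 0.182

0.18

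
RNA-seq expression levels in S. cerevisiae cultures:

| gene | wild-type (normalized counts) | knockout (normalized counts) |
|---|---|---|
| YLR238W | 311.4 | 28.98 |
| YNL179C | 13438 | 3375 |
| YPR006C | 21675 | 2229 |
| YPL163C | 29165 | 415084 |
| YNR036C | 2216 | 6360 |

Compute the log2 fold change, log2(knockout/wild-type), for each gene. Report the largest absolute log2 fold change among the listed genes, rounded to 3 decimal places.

3.831

log2(28.98/311.4) = -3.426  (YLR238W)
log2(3375/13438) = -1.993  (YNL179C)
log2(2229/21675) = -3.282  (YPR006C)
log2(415084/29165) = 3.831  (YPL163C)
log2(6360/2216) = 1.521  (YNR036C)
The largest magnitude belongs to YPL163C.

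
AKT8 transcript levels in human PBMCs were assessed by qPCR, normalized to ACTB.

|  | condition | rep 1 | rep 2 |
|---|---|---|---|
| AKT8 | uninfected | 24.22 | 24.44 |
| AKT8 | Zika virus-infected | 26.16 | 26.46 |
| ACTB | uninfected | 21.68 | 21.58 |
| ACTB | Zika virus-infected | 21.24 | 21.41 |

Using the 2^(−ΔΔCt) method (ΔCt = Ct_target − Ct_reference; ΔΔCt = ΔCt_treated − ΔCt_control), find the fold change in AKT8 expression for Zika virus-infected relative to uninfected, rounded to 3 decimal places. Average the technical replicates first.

0.205

Mean Ct: AKT8 uninfected 24.330; AKT8 Zika virus-infected 26.310; ACTB uninfected 21.630; ACTB Zika virus-infected 21.325
ΔCt(uninfected) = 24.330 − 21.630 = 2.700
ΔCt(Zika virus-infected) = 26.310 − 21.325 = 4.985
ΔΔCt = 4.985 − 2.700 = 2.285
Fold change = 2^(−2.285) = 0.2052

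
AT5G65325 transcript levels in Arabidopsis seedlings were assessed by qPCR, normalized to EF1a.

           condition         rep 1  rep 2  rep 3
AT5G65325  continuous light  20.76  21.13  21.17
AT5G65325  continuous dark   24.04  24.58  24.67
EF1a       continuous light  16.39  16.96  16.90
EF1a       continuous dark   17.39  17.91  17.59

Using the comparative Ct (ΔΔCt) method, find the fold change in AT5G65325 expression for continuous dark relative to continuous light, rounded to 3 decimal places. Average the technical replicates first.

0.173

Mean Ct: AT5G65325 continuous light 21.020; AT5G65325 continuous dark 24.430; EF1a continuous light 16.750; EF1a continuous dark 17.630
ΔCt(continuous light) = 21.020 − 16.750 = 4.270
ΔCt(continuous dark) = 24.430 − 17.630 = 6.800
ΔΔCt = 6.800 − 4.270 = 2.530
Fold change = 2^(−2.530) = 0.1731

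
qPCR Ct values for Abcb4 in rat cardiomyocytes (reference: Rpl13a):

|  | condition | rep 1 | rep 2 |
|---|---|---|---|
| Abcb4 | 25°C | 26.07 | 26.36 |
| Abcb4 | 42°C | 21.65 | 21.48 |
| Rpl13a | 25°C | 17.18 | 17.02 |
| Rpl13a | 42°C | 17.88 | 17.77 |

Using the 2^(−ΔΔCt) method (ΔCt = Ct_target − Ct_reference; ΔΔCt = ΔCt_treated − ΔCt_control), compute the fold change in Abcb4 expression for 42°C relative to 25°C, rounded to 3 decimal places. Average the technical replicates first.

41.499

Mean Ct: Abcb4 25°C 26.215; Abcb4 42°C 21.565; Rpl13a 25°C 17.100; Rpl13a 42°C 17.825
ΔCt(25°C) = 26.215 − 17.100 = 9.115
ΔCt(42°C) = 21.565 − 17.825 = 3.740
ΔΔCt = 3.740 − 9.115 = -5.375
Fold change = 2^(−(-5.375)) = 2^5.375 = 41.4989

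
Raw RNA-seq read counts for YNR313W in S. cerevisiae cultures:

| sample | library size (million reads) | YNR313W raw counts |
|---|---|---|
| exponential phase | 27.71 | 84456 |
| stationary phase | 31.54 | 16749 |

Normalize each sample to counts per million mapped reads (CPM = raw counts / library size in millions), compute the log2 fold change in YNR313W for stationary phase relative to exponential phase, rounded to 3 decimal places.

-2.521

CPM(exponential phase) = 84456 / 27.71 = 3047.8528
CPM(stationary phase) = 16749 / 31.54 = 531.0399
Fold change = 531.0399 / 3047.8528 = 0.17423
log2(0.17423) = -2.5209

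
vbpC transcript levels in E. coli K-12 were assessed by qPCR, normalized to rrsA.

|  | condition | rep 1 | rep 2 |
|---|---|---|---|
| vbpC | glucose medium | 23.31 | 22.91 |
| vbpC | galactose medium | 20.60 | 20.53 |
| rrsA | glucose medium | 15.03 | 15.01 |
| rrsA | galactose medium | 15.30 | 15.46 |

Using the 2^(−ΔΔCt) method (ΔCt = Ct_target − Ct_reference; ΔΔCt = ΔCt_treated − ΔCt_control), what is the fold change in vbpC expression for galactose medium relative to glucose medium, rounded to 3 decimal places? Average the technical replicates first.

Mean Ct: vbpC glucose medium 23.110; vbpC galactose medium 20.565; rrsA glucose medium 15.020; rrsA galactose medium 15.380
ΔCt(glucose medium) = 23.110 − 15.020 = 8.090
ΔCt(galactose medium) = 20.565 − 15.380 = 5.185
ΔΔCt = 5.185 − 8.090 = -2.905
Fold change = 2^(−(-2.905)) = 2^2.905 = 7.4902

7.490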